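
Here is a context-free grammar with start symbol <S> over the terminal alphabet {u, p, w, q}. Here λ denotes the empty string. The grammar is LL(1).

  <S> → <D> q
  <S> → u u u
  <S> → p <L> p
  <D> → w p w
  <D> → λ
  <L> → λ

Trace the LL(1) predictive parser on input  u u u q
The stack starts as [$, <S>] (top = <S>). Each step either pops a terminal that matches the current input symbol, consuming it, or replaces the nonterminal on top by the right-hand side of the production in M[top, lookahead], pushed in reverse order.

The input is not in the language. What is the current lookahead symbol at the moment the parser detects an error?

     Stack    Input      Action
  1  $ <S>    u u u q $  expand <S> → u u u
  2  $ u u u  u u u q $  match u
  3  $ u u    u u q $    match u
  4  $ u      u q $      match u
  5  $        q $        error: stack empty but input remains

q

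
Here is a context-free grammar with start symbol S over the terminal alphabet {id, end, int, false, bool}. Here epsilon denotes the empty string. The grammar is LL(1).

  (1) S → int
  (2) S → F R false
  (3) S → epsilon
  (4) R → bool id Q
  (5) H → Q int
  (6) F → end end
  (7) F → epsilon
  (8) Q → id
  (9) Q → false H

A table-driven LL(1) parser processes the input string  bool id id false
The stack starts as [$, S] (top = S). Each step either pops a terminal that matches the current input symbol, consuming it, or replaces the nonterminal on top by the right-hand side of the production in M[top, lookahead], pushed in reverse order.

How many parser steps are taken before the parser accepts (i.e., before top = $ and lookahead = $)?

8

step 1: stack=$ S  input=bool id id false $  — expand S → F R false
step 2: stack=$ false R F  input=bool id id false $  — expand F → epsilon
step 3: stack=$ false R  input=bool id id false $  — expand R → bool id Q
step 4: stack=$ false Q id bool  input=bool id id false $  — match bool
step 5: stack=$ false Q id  input=id id false $  — match id
step 6: stack=$ false Q  input=id false $  — expand Q → id
step 7: stack=$ false id  input=id false $  — match id
step 8: stack=$ false  input=false $  — match false
Accept reached after 8 steps.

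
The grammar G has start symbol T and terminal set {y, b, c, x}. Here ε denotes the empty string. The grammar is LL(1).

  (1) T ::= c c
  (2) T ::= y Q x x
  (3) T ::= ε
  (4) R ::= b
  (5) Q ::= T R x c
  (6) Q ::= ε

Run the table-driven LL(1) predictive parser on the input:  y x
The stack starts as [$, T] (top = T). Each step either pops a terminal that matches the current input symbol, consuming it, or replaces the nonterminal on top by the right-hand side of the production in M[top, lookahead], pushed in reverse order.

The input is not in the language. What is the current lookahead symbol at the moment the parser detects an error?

$

step 1: stack=$ T  input=y x $  — expand T ::= y Q x x
step 2: stack=$ x x Q y  input=y x $  — match y
step 3: stack=$ x x Q  input=x $  — expand Q ::= ε
step 4: stack=$ x x  input=x $  — match x
step 5: stack=$ x  input=$  — error: top is terminal x but lookahead is $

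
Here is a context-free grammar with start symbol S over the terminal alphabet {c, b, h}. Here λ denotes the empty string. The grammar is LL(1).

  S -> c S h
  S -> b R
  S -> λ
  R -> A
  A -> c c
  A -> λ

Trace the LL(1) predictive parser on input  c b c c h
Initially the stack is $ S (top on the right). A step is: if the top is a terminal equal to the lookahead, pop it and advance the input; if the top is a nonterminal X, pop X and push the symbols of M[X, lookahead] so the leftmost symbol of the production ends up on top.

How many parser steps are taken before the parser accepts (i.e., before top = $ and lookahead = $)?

step 1: stack=$ S  input=c b c c h $  — expand S -> c S h
step 2: stack=$ h S c  input=c b c c h $  — match c
step 3: stack=$ h S  input=b c c h $  — expand S -> b R
step 4: stack=$ h R b  input=b c c h $  — match b
step 5: stack=$ h R  input=c c h $  — expand R -> A
step 6: stack=$ h A  input=c c h $  — expand A -> c c
step 7: stack=$ h c c  input=c c h $  — match c
step 8: stack=$ h c  input=c h $  — match c
step 9: stack=$ h  input=h $  — match h
Accept reached after 9 steps.

9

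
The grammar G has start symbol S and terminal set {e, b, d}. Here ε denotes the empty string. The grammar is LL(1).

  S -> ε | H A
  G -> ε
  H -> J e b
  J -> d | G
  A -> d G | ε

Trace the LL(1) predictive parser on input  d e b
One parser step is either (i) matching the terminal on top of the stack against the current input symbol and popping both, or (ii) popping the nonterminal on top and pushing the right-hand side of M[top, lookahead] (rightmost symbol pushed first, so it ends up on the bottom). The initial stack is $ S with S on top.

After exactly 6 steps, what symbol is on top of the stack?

A

     Stack      Input    Action
  1  $ S        d e b $  expand S -> H A
  2  $ A H      d e b $  expand H -> J e b
  3  $ A b e J  d e b $  expand J -> d
  4  $ A b e d  d e b $  match d
  5  $ A b e    e b $    match e
  6  $ A b      b $      match b
Stack after step 6: $ A (top = A).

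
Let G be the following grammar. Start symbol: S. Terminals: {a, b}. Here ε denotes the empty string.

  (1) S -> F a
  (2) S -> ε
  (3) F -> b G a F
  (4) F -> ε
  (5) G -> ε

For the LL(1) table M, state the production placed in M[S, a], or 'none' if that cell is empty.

FIRST(F) = {ε, b}
FIRST(G) = {ε}
FIRST(S) = {ε, a, b}  (via F a)
FOLLOW(S) includes $ since S is the start symbol.
FOLLOW(S): S appears on no right-hand side. Thus FOLLOW(S) = {$}.
For S -> F a: FIRST(F a) = {a, b}, so it goes in M[S, t] for t ∈ {a, b}.
For S -> ε: FIRST(ε) = {ε}, so it goes in M[S, t] for t ∈ {}; since ε ∈ FIRST, also for every t ∈ FOLLOW(S) = {$}.

S -> F a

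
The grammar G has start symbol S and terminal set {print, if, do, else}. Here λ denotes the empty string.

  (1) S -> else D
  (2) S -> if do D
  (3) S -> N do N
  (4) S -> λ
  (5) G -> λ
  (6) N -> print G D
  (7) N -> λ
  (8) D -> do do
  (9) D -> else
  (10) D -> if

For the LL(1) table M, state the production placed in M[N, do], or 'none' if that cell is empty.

N -> λ

FIRST(G): from G->λ we get {λ}. So FIRST(G) = {λ}.
FIRST(N): from N->print G D we get {print}; from N->λ we get {λ}. So FIRST(N) = {λ, print}.
FIRST(D): from D->do do we get {do}; from D->else we get {else}; from D->if we get {if}. So FIRST(D) = {do, else, if}.
FIRST(S): from S->else D we get {else}; from S->if do D we get {if}; from S->N do N we get {do, print}; from S->λ we get {λ}. So FIRST(S) = {λ, do, else, if, print}.
FOLLOW(S) includes $ since S is the start symbol.
FOLLOW(S): S appears on no right-hand side. Thus FOLLOW(S) = {$}.
FOLLOW(N): in S->N do N (occurrence 1), N is followed by do N with FIRST {do}; in S->N do N (occurrence 2), the suffix after N is empty, so FOLLOW(N) ⊇ FOLLOW(S) = {$}. Thus FOLLOW(N) = {$, do}.
For N -> print G D: FIRST(print G D) = {print}, so it goes in M[N, t] for t ∈ {print}.
For N -> λ: FIRST(λ) = {λ}, so it goes in M[N, t] for t ∈ {}; since λ ∈ FIRST, also for every t ∈ FOLLOW(N) = {$, do}.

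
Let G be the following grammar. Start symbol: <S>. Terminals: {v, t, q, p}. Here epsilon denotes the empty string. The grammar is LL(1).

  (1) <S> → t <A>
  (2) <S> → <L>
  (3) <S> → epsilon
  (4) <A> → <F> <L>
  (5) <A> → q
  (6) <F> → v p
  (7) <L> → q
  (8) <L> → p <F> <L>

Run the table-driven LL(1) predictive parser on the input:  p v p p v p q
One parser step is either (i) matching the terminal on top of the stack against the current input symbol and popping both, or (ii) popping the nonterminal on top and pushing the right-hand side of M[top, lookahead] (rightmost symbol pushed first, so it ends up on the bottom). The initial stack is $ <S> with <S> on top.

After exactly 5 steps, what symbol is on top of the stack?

     Stack        Input            Action
  1  $ <S>        p v p p v p q $  expand <S> → <L>
  2  $ <L>        p v p p v p q $  expand <L> → p <F> <L>
  3  $ <L> <F> p  p v p p v p q $  match p
  4  $ <L> <F>    v p p v p q $    expand <F> → v p
  5  $ <L> p v    v p p v p q $    match v
Stack after step 5: $ <L> p (top = p).

p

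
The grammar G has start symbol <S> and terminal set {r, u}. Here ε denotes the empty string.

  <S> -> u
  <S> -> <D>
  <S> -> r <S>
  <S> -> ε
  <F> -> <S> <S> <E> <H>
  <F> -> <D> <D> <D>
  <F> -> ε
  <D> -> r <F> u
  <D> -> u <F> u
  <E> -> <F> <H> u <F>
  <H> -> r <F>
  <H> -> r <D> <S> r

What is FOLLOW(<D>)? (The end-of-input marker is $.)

{$, r, u}

FIRST(<D>) = {r, u}
FIRST(<H>) = {r}
FIRST(<S>) = {ε, r, u}  (via <D>)
FIRST(<F>) = {ε, r, u}  (via <S> <S> <E> <H>, <D> <D> <D>)
FIRST(<E>) = {r, u}  (via <F> <H> u <F>)
FOLLOW(<S>) includes $ since <S> is the start symbol.
FOLLOW(<S>): in <S>->r <S>, the suffix after <S> is empty (adds nothing new); in <F>-><S> <S> <E> <H> (occurrence 1), <S> is followed by <S> <E> <H> with FIRST {r, u}; in <F>-><S> <S> <E> <H> (occurrence 2), <S> is followed by <E> <H> with FIRST {r, u}; in <H>->r <D> <S> r, <S> is followed by r with FIRST {r}. Thus FOLLOW(<S>) = {$, r, u}.
FOLLOW(<E>): in <F>-><S> <S> <E> <H>, <E> is followed by <H> with FIRST {r}. Thus FOLLOW(<E>) = {r}.
FOLLOW(<F>): in <D>->r <F> u, <F> is followed by u with FIRST {u}; in <D>->u <F> u, <F> is followed by u with FIRST {u}; in <E>-><F> <H> u <F> (occurrence 1), <F> is followed by <H> u <F> with FIRST {r}; in <E>-><F> <H> u <F> (occurrence 2), the suffix after <F> is empty, so FOLLOW(<F>) ⊇ FOLLOW(<E>) = {r}; in <H>->r <F>, the suffix after <F> is empty, so FOLLOW(<F>) ⊇ FOLLOW(<H>) = {r, u}. Thus FOLLOW(<F>) = {r, u}.
FOLLOW(<D>): in <S>-><D>, the suffix after <D> is empty, so FOLLOW(<D>) ⊇ FOLLOW(<S>) = {$, r, u}; in <F>-><D> <D> <D> (occurrence 1), <D> is followed by <D> <D> with FIRST {r, u}; in <F>-><D> <D> <D> (occurrence 2), <D> is followed by <D> with FIRST {r, u}; in <F>-><D> <D> <D> (occurrence 3), the suffix after <D> is empty, so FOLLOW(<D>) ⊇ FOLLOW(<F>) = {r, u}; in <H>->r <D> <S> r, <D> is followed by <S> r with FIRST {r, u}. Thus FOLLOW(<D>) = {$, r, u}.
FOLLOW(<H>): in <F>-><S> <S> <E> <H>, the suffix after <H> is empty, so FOLLOW(<H>) ⊇ FOLLOW(<F>) = {r, u}; in <E>-><F> <H> u <F>, <H> is followed by u <F> with FIRST {u}. Thus FOLLOW(<H>) = {r, u}.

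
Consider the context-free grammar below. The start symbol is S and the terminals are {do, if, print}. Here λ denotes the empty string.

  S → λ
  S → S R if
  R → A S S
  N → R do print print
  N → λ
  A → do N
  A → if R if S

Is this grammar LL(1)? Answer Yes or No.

FIRST(S) = {λ, do, if}
FIRST(R) = {do, if}
FIRST(N) = {λ, do, if}
FIRST(A) = {do, if}
FOLLOW(S) = {$, do, if}
FOLLOW(R) = {do, if}
FOLLOW(N) = {do, if}
FOLLOW(A) = {do, if}
Cell M[N, do] receives both N → R do print print and N → λ — the grammar is not LL(1).

No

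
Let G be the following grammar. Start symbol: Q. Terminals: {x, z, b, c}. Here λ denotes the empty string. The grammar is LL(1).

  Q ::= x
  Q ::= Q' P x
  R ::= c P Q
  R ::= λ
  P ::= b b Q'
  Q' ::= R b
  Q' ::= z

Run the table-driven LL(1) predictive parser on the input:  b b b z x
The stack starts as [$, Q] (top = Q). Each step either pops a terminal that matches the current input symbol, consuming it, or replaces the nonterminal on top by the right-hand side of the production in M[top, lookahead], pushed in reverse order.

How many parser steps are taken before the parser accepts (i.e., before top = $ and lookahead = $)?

step 1: stack=$ Q  input=b b b z x $  — expand Q ::= Q' P x
step 2: stack=$ x P Q'  input=b b b z x $  — expand Q' ::= R b
step 3: stack=$ x P b R  input=b b b z x $  — expand R ::= λ
step 4: stack=$ x P b  input=b b b z x $  — match b
step 5: stack=$ x P  input=b b z x $  — expand P ::= b b Q'
step 6: stack=$ x Q' b b  input=b b z x $  — match b
step 7: stack=$ x Q' b  input=b z x $  — match b
step 8: stack=$ x Q'  input=z x $  — expand Q' ::= z
step 9: stack=$ x z  input=z x $  — match z
step 10: stack=$ x  input=x $  — match x
Accept reached after 10 steps.

10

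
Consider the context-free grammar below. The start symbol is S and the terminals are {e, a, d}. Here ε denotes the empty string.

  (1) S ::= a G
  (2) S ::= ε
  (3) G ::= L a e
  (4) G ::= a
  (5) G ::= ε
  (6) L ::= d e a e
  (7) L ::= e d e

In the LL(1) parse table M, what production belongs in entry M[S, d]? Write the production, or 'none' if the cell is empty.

FIRST(S) = {ε, a}
FIRST(L) = {d, e}
FIRST(G) = {ε, a, d, e}  (via L a e)
FOLLOW(S) includes $ since S is the start symbol.
FOLLOW(S): S appears on no right-hand side. Thus FOLLOW(S) = {$}.
For S ::= a G: FIRST(a G) = {a}, so it goes in M[S, t] for t ∈ {a}.
For S ::= ε: FIRST(ε) = {ε}, so it goes in M[S, t] for t ∈ {}; since ε ∈ FIRST, also for every t ∈ FOLLOW(S) = {$}.
None of these place a production in M[S, d].

none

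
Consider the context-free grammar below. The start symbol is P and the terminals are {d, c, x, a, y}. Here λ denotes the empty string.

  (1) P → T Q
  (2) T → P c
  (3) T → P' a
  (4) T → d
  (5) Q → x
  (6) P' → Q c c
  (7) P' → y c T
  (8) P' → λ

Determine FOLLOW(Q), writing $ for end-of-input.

{$, c}

FIRST(Q) = {x}
FIRST(P') = {λ, x, y}  (via Q c c)
FIRST(P) = {a, d, x, y}  (via T Q)
FIRST(T) = {a, d, x, y}  (via P c, P' a)
FOLLOW(P) includes $ since P is the start symbol.
FOLLOW(P): in T→P c, P is followed by c with FIRST {c}. Thus FOLLOW(P) = {$, c}.
FOLLOW(Q): in P→T Q, the suffix after Q is empty, so FOLLOW(Q) ⊇ FOLLOW(P) = {$, c}; in P'→Q c c, Q is followed by c c with FIRST {c}. Thus FOLLOW(Q) = {$, c}.
FOLLOW(P'): in T→P' a, P' is followed by a with FIRST {a}. Thus FOLLOW(P') = {a}.
FOLLOW(T): in P→T Q, T is followed by Q with FIRST {x}; in P'→y c T, the suffix after T is empty, so FOLLOW(T) ⊇ FOLLOW(P') = {a}. Thus FOLLOW(T) = {a, x}.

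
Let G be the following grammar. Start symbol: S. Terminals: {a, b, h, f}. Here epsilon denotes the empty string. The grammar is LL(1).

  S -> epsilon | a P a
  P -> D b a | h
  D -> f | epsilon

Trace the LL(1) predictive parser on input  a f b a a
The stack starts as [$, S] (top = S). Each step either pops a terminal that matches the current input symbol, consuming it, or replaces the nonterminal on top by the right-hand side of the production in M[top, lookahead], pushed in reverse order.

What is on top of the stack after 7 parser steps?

     Stack      Input        Action
  1  $ S        a f b a a $  expand S -> a P a
  2  $ a P a    a f b a a $  match a
  3  $ a P      f b a a $    expand P -> D b a
  4  $ a a b D  f b a a $    expand D -> f
  5  $ a a b f  f b a a $    match f
  6  $ a a b    b a a $      match b
  7  $ a a      a a $        match a
Stack after step 7: $ a (top = a).

a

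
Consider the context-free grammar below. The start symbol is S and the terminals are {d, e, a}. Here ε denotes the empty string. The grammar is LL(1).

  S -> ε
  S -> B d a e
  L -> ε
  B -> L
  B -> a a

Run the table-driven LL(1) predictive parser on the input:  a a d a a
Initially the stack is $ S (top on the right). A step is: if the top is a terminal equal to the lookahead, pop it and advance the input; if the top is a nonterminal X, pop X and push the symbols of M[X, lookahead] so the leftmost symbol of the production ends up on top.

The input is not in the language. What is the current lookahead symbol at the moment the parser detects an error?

step 1: stack=$ S  input=a a d a a $  — expand S -> B d a e
step 2: stack=$ e a d B  input=a a d a a $  — expand B -> a a
step 3: stack=$ e a d a a  input=a a d a a $  — match a
step 4: stack=$ e a d a  input=a d a a $  — match a
step 5: stack=$ e a d  input=d a a $  — match d
step 6: stack=$ e a  input=a a $  — match a
step 7: stack=$ e  input=a $  — error: top is terminal e but lookahead is a

a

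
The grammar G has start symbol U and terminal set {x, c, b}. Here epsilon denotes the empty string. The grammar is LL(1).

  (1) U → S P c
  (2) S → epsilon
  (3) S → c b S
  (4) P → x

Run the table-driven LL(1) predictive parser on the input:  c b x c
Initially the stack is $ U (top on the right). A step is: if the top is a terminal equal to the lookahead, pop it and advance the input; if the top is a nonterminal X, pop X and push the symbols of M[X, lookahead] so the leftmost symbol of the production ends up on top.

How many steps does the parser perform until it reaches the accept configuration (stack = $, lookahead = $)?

     Stack        Input      Action
  1  $ U          c b x c $  expand U → S P c
  2  $ c P S      c b x c $  expand S → c b S
  3  $ c P S b c  c b x c $  match c
  4  $ c P S b    b x c $    match b
  5  $ c P S      x c $      expand S → epsilon
  6  $ c P        x c $      expand P → x
  7  $ c x        x c $      match x
  8  $ c          c $        match c
Accept reached after 8 steps.

8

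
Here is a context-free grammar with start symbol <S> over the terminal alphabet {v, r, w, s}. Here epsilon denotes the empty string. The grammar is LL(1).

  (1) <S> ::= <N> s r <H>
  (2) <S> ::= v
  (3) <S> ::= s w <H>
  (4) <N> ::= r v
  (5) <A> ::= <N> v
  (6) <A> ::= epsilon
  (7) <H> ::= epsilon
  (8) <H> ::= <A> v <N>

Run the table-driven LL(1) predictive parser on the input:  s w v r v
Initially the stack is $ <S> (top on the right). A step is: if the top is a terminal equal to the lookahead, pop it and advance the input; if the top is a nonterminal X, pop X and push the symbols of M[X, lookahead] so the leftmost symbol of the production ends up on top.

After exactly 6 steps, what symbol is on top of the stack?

<N>

step 1: stack=$ <S>  input=s w v r v $  — expand <S> ::= s w <H>
step 2: stack=$ <H> w s  input=s w v r v $  — match s
step 3: stack=$ <H> w  input=w v r v $  — match w
step 4: stack=$ <H>  input=v r v $  — expand <H> ::= <A> v <N>
step 5: stack=$ <N> v <A>  input=v r v $  — expand <A> ::= epsilon
step 6: stack=$ <N> v  input=v r v $  — match v
Stack after step 6: $ <N> (top = <N>).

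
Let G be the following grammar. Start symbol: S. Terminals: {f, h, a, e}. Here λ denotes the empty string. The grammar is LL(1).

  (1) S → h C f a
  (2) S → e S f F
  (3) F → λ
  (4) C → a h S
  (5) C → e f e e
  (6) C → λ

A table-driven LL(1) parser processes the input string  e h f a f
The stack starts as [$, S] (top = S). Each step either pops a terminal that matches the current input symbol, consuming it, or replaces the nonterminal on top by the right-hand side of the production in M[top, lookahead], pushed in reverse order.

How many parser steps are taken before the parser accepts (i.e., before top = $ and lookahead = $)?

step 1: stack=$ S  input=e h f a f $  — expand S → e S f F
step 2: stack=$ F f S e  input=e h f a f $  — match e
step 3: stack=$ F f S  input=h f a f $  — expand S → h C f a
step 4: stack=$ F f a f C h  input=h f a f $  — match h
step 5: stack=$ F f a f C  input=f a f $  — expand C → λ
step 6: stack=$ F f a f  input=f a f $  — match f
step 7: stack=$ F f a  input=a f $  — match a
step 8: stack=$ F f  input=f $  — match f
step 9: stack=$ F  input=$  — expand F → λ
Accept reached after 9 steps.

9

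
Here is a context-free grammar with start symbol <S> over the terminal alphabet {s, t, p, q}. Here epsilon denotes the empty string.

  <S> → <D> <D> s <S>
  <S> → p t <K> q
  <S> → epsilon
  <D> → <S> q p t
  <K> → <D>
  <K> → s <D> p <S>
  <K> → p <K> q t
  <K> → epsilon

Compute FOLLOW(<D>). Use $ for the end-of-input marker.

{p, q, s}

FIRST(<S>): from <S>→<D> <D> s <S> we get {p, q}; from <S>→p t <K> q we get {p}; from <S>→epsilon we get {epsilon}. So FIRST(<S>) = {epsilon, p, q}.
FIRST(<D>): from <D>→<S> q p t we get {p, q}. So FIRST(<D>) = {p, q}.
FIRST(<K>): from <K>→<D> we get {p, q}; from <K>→s <D> p <S> we get {s}; from <K>→p <K> q t we get {p}; from <K>→epsilon we get {epsilon}. So FIRST(<K>) = {epsilon, p, q, s}.
FOLLOW(<S>) includes $ since <S> is the start symbol.
FOLLOW(<K>): in <S>→p t <K> q, <K> is followed by q with FIRST {q}; in <K>→p <K> q t, <K> is followed by q t with FIRST {q}. Thus FOLLOW(<K>) = {q}.
FOLLOW(<S>): in <S>→<D> <D> s <S>, the suffix after <S> is empty (adds nothing new); in <D>→<S> q p t, <S> is followed by q p t with FIRST {q}; in <K>→s <D> p <S>, the suffix after <S> is empty, so FOLLOW(<S>) ⊇ FOLLOW(<K>) = {q}. Thus FOLLOW(<S>) = {$, q}.
FOLLOW(<D>): in <S>→<D> <D> s <S> (occurrence 1), <D> is followed by <D> s <S> with FIRST {p, q}; in <S>→<D> <D> s <S> (occurrence 2), <D> is followed by s <S> with FIRST {s}; in <K>→<D>, the suffix after <D> is empty, so FOLLOW(<D>) ⊇ FOLLOW(<K>) = {q}; in <K>→s <D> p <S>, <D> is followed by p <S> with FIRST {p}. Thus FOLLOW(<D>) = {p, q, s}.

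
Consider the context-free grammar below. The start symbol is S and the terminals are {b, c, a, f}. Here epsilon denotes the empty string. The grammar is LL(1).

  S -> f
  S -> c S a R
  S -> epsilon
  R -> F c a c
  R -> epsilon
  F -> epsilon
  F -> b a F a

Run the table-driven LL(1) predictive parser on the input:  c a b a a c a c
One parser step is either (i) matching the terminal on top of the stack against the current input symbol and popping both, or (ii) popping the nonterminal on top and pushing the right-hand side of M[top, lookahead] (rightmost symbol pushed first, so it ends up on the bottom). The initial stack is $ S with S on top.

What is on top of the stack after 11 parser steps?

a

step 1: stack=$ S  input=c a b a a c a c $  — expand S -> c S a R
step 2: stack=$ R a S c  input=c a b a a c a c $  — match c
step 3: stack=$ R a S  input=a b a a c a c $  — expand S -> epsilon
step 4: stack=$ R a  input=a b a a c a c $  — match a
step 5: stack=$ R  input=b a a c a c $  — expand R -> F c a c
step 6: stack=$ c a c F  input=b a a c a c $  — expand F -> b a F a
step 7: stack=$ c a c a F a b  input=b a a c a c $  — match b
step 8: stack=$ c a c a F a  input=a a c a c $  — match a
step 9: stack=$ c a c a F  input=a c a c $  — expand F -> epsilon
step 10: stack=$ c a c a  input=a c a c $  — match a
step 11: stack=$ c a c  input=c a c $  — match c
Stack after step 11: $ c a (top = a).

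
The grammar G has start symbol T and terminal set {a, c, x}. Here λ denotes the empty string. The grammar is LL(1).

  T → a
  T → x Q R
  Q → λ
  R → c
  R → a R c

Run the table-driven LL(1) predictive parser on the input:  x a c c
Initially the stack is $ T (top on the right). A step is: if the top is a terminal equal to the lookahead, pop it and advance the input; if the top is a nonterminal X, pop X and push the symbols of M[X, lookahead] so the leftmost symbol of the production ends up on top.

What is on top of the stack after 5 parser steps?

R

     Stack    Input      Action
  1  $ T      x a c c $  expand T → x Q R
  2  $ R Q x  x a c c $  match x
  3  $ R Q    a c c $    expand Q → λ
  4  $ R      a c c $    expand R → a R c
  5  $ c R a  a c c $    match a
Stack after step 5: $ c R (top = R).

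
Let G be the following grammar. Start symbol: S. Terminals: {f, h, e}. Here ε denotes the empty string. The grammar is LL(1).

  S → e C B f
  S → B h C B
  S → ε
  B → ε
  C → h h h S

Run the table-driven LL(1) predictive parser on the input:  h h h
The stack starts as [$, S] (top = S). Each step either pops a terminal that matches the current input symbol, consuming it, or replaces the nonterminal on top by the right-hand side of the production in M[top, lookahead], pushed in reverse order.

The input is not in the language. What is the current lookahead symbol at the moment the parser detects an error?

$

step 1: stack=$ S  input=h h h $  — expand S → B h C B
step 2: stack=$ B C h B  input=h h h $  — expand B → ε
step 3: stack=$ B C h  input=h h h $  — match h
step 4: stack=$ B C  input=h h $  — expand C → h h h S
step 5: stack=$ B S h h h  input=h h $  — match h
step 6: stack=$ B S h h  input=h $  — match h
step 7: stack=$ B S h  input=$  — error: top is terminal h but lookahead is $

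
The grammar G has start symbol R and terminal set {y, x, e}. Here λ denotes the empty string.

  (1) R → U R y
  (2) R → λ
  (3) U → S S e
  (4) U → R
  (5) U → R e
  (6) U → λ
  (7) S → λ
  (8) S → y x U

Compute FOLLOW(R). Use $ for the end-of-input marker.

{$, e, y}

FIRST(S) = {λ, y}
FIRST(R) = {λ, e, y}  (via U R y)
FIRST(U) = {λ, e, y}  (via S S e, R, R e)
FOLLOW(R) includes $ since R is the start symbol.
FOLLOW(S): in U→S S e (occurrence 1), S is followed by S e with FIRST {e, y}; in U→S S e (occurrence 2), S is followed by e with FIRST {e}. Thus FOLLOW(S) = {e, y}.
FOLLOW(U): in R→U R y, U is followed by R y with FIRST {e, y}; in S→y x U, the suffix after U is empty, so FOLLOW(U) ⊇ FOLLOW(S) = {e, y}. Thus FOLLOW(U) = {e, y}.
FOLLOW(R): in R→U R y, R is followed by y with FIRST {y}; in U→R, the suffix after R is empty, so FOLLOW(R) ⊇ FOLLOW(U) = {e, y}; in U→R e, R is followed by e with FIRST {e}. Thus FOLLOW(R) = {$, e, y}.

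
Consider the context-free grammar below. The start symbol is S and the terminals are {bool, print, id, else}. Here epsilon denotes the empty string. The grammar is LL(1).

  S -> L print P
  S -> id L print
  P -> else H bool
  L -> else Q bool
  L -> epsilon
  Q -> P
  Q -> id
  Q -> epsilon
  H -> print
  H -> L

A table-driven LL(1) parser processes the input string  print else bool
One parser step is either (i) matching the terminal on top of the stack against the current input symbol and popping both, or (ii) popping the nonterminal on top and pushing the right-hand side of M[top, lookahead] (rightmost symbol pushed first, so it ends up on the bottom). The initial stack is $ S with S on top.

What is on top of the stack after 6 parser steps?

L

step 1: stack=$ S  input=print else bool $  — expand S -> L print P
step 2: stack=$ P print L  input=print else bool $  — expand L -> epsilon
step 3: stack=$ P print  input=print else bool $  — match print
step 4: stack=$ P  input=else bool $  — expand P -> else H bool
step 5: stack=$ bool H else  input=else bool $  — match else
step 6: stack=$ bool H  input=bool $  — expand H -> L
Stack after step 6: $ bool L (top = L).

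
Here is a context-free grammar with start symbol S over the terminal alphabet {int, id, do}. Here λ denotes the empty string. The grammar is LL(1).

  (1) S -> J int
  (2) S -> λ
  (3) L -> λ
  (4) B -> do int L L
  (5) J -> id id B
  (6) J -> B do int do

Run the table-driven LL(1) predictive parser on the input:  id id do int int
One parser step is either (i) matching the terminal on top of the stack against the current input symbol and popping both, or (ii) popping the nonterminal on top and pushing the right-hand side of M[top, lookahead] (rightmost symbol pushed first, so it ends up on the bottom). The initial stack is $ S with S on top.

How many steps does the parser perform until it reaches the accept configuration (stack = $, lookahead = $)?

10

step 1: stack=$ S  input=id id do int int $  — expand S -> J int
step 2: stack=$ int J  input=id id do int int $  — expand J -> id id B
step 3: stack=$ int B id id  input=id id do int int $  — match id
step 4: stack=$ int B id  input=id do int int $  — match id
step 5: stack=$ int B  input=do int int $  — expand B -> do int L L
step 6: stack=$ int L L int do  input=do int int $  — match do
step 7: stack=$ int L L int  input=int int $  — match int
step 8: stack=$ int L L  input=int $  — expand L -> λ
step 9: stack=$ int L  input=int $  — expand L -> λ
step 10: stack=$ int  input=int $  — match int
Accept reached after 10 steps.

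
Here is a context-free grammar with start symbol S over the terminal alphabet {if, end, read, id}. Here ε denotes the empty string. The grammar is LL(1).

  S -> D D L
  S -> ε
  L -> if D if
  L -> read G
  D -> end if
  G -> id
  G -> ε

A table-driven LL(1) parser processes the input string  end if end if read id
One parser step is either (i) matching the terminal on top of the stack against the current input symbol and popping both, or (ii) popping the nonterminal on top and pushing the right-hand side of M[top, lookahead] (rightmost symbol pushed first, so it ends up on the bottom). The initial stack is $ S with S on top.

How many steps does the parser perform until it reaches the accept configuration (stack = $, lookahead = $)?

step 1: stack=$ S  input=end if end if read id $  — expand S -> D D L
step 2: stack=$ L D D  input=end if end if read id $  — expand D -> end if
step 3: stack=$ L D if end  input=end if end if read id $  — match end
step 4: stack=$ L D if  input=if end if read id $  — match if
step 5: stack=$ L D  input=end if read id $  — expand D -> end if
step 6: stack=$ L if end  input=end if read id $  — match end
step 7: stack=$ L if  input=if read id $  — match if
step 8: stack=$ L  input=read id $  — expand L -> read G
step 9: stack=$ G read  input=read id $  — match read
step 10: stack=$ G  input=id $  — expand G -> id
step 11: stack=$ id  input=id $  — match id
Accept reached after 11 steps.

11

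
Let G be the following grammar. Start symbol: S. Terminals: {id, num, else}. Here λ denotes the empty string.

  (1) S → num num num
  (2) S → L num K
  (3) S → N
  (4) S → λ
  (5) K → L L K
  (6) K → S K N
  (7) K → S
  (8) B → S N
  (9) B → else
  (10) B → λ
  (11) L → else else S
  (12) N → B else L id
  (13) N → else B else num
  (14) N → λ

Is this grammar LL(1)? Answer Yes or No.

No

FIRST(S) = {λ, else, num}
FIRST(K) = {λ, else, num}
FIRST(B) = {λ, else, num}
FIRST(L) = {else}
FIRST(N) = {λ, else, num}
FOLLOW(S) = {$, else, id, num}
FOLLOW(K) = {$, else, id, num}
FOLLOW(B) = {else}
FOLLOW(L) = {$, else, id, num}
FOLLOW(N) = {$, else, id, num}
Cell M[B, else] receives both B → S N and B → else and B → λ — the grammar is not LL(1).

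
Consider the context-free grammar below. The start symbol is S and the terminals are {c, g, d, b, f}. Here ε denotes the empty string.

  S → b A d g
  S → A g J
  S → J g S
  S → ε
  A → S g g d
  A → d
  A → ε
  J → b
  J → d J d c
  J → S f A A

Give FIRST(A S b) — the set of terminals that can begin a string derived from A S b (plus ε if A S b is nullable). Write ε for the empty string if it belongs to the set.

FIRST(S) = {ε, b, d, f, g}  (via A g J, J g S)
FIRST(A) = {ε, b, d, f, g}  (via S g g d)
FIRST(J) = {b, d, f, g}  (via S f A A)
FIRST(A S b): take FIRST of each symbol in turn, carrying on past any symbol whose FIRST contains ε; result {b, d, f, g}.

{b, d, f, g}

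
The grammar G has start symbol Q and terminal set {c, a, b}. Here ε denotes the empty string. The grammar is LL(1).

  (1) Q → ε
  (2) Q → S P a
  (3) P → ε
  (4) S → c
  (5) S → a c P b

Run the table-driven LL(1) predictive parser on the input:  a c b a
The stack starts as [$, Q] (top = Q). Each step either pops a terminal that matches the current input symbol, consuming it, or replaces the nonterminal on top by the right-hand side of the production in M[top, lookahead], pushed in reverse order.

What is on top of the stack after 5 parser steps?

b

     Stack          Input      Action
  1  $ Q            a c b a $  expand Q → S P a
  2  $ a P S        a c b a $  expand S → a c P b
  3  $ a P b P c a  a c b a $  match a
  4  $ a P b P c    c b a $    match c
  5  $ a P b P      b a $      expand P → ε
Stack after step 5: $ a P b (top = b).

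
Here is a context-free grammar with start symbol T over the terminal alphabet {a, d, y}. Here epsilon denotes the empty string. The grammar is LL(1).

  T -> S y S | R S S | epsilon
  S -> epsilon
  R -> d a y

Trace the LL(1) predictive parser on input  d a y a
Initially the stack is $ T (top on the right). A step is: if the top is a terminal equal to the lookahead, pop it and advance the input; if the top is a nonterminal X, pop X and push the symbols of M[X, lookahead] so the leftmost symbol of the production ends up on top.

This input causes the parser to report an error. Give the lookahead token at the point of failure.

step 1: stack=$ T  input=d a y a $  — expand T -> R S S
step 2: stack=$ S S R  input=d a y a $  — expand R -> d a y
step 3: stack=$ S S y a d  input=d a y a $  — match d
step 4: stack=$ S S y a  input=a y a $  — match a
step 5: stack=$ S S y  input=y a $  — match y
step 6: stack=$ S S  input=a $  — error: M[S, a] is empty

a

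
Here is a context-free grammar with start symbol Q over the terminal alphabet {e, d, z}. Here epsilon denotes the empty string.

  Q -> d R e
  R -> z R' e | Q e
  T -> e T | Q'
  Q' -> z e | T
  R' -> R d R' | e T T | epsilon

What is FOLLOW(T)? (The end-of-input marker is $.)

{e, z}

FIRST(Q) = {d}
FIRST(R) = {d, z}  (via Q e)
FIRST(R') = {epsilon, d, e, z}  (via R d R')
FIRST(T) = {e, z}  (via Q')
FIRST(Q') = {e, z}  (via T)
FOLLOW(Q) includes $ since Q is the start symbol.
FOLLOW(Q): in R->Q e, Q is followed by e with FIRST {e}. Thus FOLLOW(Q) = {$, e}.
FOLLOW(R): in Q->d R e, R is followed by e with FIRST {e}; in R'->R d R', R is followed by d R' with FIRST {d}. Thus FOLLOW(R) = {d, e}.
FOLLOW(R'): in R->z R' e, R' is followed by e with FIRST {e}; in R'->R d R', the suffix after R' is empty (adds nothing new). Thus FOLLOW(R') = {e}.
FOLLOW(T): in T->e T, the suffix after T is empty (adds nothing new); in Q'->T, the suffix after T is empty, so FOLLOW(T) ⊇ FOLLOW(Q') = {e, z}; in R'->e T T (occurrence 1), T is followed by T with FIRST {e, z}; in R'->e T T (occurrence 2), the suffix after T is empty, so FOLLOW(T) ⊇ FOLLOW(R') = {e}. Thus FOLLOW(T) = {e, z}.
FOLLOW(Q'): in T->Q', the suffix after Q' is empty, so FOLLOW(Q') ⊇ FOLLOW(T) = {e, z}. Thus FOLLOW(Q') = {e, z}.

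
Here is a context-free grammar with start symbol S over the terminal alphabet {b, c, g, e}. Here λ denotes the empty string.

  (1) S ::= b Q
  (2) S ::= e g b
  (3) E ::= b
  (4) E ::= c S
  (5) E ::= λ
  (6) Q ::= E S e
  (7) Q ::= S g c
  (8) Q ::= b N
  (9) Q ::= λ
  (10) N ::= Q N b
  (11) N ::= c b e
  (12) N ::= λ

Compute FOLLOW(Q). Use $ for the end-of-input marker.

{$, b, c, e, g}

FIRST(S): from S::=b Q we get {b}; from S::=e g b we get {e}. So FIRST(S) = {b, e}.
FIRST(E): from E::=b we get {b}; from E::=c S we get {c}; from E::=λ we get {λ}. So FIRST(E) = {λ, b, c}.
FIRST(Q): from Q::=E S e we get {b, c, e}; from Q::=S g c we get {b, e}; from Q::=b N we get {b}; from Q::=λ we get {λ}. So FIRST(Q) = {λ, b, c, e}.
FIRST(N): from N::=Q N b we get {b, c, e}; from N::=c b e we get {c}; from N::=λ we get {λ}. So FIRST(N) = {λ, b, c, e}.
FOLLOW(S) includes $ since S is the start symbol.
FOLLOW(E): in Q::=E S e, E is followed by S e with FIRST {b, e}. Thus FOLLOW(E) = {b, e}.
FOLLOW(S): in E::=c S, the suffix after S is empty, so FOLLOW(S) ⊇ FOLLOW(E) = {b, e}; in Q::=E S e, S is followed by e with FIRST {e}; in Q::=S g c, S is followed by g c with FIRST {g}. Thus FOLLOW(S) = {$, b, e, g}.
FOLLOW(Q): in S::=b Q, the suffix after Q is empty, so FOLLOW(Q) ⊇ FOLLOW(S) = {$, b, e, g}; in N::=Q N b, Q is followed by N b with FIRST {b, c, e}. Thus FOLLOW(Q) = {$, b, c, e, g}.
FOLLOW(N): in Q::=b N, the suffix after N is empty, so FOLLOW(N) ⊇ FOLLOW(Q) = {$, b, c, e, g}; in N::=Q N b, N is followed by b with FIRST {b}. Thus FOLLOW(N) = {$, b, c, e, g}.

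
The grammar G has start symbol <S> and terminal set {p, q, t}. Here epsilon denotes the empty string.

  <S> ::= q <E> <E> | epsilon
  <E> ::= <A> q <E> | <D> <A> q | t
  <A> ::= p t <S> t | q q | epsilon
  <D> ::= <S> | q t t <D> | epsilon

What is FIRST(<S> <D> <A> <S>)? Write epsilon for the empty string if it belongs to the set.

FIRST(<S>): from <S>::=q <E> <E> we get {q}; from <S>::=epsilon we get {epsilon}. So FIRST(<S>) = {epsilon, q}.
FIRST(<A>): from <A>::=p t <S> t we get {p}; from <A>::=q q we get {q}; from <A>::=epsilon we get {epsilon}. So FIRST(<A>) = {epsilon, p, q}.
FIRST(<D>): from <D>::=<S> we get {epsilon, q}; from <D>::=q t t <D> we get {q}; from <D>::=epsilon we get {epsilon}. So FIRST(<D>) = {epsilon, q}.
FIRST(<E>): from <E>::=<A> q <E> we get {p, q}; from <E>::=<D> <A> q we get {p, q}; from <E>::=t we get {t}. So FIRST(<E>) = {p, q, t}.
FIRST(<S> <D> <A> <S>): take FIRST of each symbol in turn, carrying on past any symbol whose FIRST contains epsilon; result {epsilon, p, q}.

{epsilon, p, q}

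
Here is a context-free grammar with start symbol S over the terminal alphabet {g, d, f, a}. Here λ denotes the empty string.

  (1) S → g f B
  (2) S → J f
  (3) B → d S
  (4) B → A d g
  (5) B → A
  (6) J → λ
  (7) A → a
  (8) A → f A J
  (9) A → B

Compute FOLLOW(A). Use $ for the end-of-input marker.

{$, d}

FIRST(J): from J→λ we get {λ}. So FIRST(J) = {λ}.
FIRST(S): from S→g f B we get {g}; from S→J f we get {f}. So FIRST(S) = {f, g}.
FIRST(B): from B→d S we get {d}; from B→A d g we get {a, d, f}; from B→A we get {a, d, f}. So FIRST(B) = {a, d, f}.
FIRST(A): from A→a we get {a}; from A→f A J we get {f}; from A→B we get {a, d, f}. So FIRST(A) = {a, d, f}.
FOLLOW(S) includes $ since S is the start symbol.
FOLLOW(S): in B→d S, the suffix after S is empty, so FOLLOW(S) ⊇ FOLLOW(B) = {$, d}. Thus FOLLOW(S) = {$, d}.
FOLLOW(B): in S→g f B, the suffix after B is empty, so FOLLOW(B) ⊇ FOLLOW(S) = {$, d}; in A→B, the suffix after B is empty, so FOLLOW(B) ⊇ FOLLOW(A) = {$, d}. Thus FOLLOW(B) = {$, d}.
FOLLOW(A): in B→A d g, A is followed by d g with FIRST {d}; in B→A, the suffix after A is empty, so FOLLOW(A) ⊇ FOLLOW(B) = {$, d}; in A→f A J, A is followed by J with FIRST {λ}; in A→f A J, the suffix after A is nullable (adds nothing new). Thus FOLLOW(A) = {$, d}.
FOLLOW(J): in S→J f, J is followed by f with FIRST {f}; in A→f A J, the suffix after J is empty, so FOLLOW(J) ⊇ FOLLOW(A) = {$, d}. Thus FOLLOW(J) = {$, d, f}.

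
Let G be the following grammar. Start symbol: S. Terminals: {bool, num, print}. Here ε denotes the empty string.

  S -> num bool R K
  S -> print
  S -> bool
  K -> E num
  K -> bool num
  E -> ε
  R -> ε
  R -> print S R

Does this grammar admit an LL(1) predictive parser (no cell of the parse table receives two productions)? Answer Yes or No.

Yes

FIRST(S) = {bool, num, print}
FIRST(K) = {bool, num}
FIRST(E) = {ε}
FIRST(R) = {ε, print}
FOLLOW(S) = {$, bool, num, print}
FOLLOW(K) = {$, bool, num, print}
FOLLOW(E) = {num}
FOLLOW(R) = {bool, num}
Each cell of M receives at most one production.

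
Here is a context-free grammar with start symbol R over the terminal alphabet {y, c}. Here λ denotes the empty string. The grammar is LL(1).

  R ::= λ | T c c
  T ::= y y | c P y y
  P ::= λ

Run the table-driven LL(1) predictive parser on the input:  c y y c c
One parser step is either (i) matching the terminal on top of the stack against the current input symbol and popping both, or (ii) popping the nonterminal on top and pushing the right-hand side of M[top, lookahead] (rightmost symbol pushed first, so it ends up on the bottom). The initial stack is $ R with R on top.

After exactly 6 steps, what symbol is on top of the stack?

step 1: stack=$ R  input=c y y c c $  — expand R ::= T c c
step 2: stack=$ c c T  input=c y y c c $  — expand T ::= c P y y
step 3: stack=$ c c y y P c  input=c y y c c $  — match c
step 4: stack=$ c c y y P  input=y y c c $  — expand P ::= λ
step 5: stack=$ c c y y  input=y y c c $  — match y
step 6: stack=$ c c y  input=y c c $  — match y
Stack after step 6: $ c c (top = c).

c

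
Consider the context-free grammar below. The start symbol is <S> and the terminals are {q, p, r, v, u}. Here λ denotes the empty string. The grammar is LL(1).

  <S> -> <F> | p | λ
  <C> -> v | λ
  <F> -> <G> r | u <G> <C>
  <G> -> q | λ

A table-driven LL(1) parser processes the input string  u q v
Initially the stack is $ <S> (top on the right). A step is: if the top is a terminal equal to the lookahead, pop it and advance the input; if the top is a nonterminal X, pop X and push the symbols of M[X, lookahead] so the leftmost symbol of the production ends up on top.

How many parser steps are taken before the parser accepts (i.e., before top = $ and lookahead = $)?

7

step 1: stack=$ <S>  input=u q v $  — expand <S> -> <F>
step 2: stack=$ <F>  input=u q v $  — expand <F> -> u <G> <C>
step 3: stack=$ <C> <G> u  input=u q v $  — match u
step 4: stack=$ <C> <G>  input=q v $  — expand <G> -> q
step 5: stack=$ <C> q  input=q v $  — match q
step 6: stack=$ <C>  input=v $  — expand <C> -> v
step 7: stack=$ v  input=v $  — match v
Accept reached after 7 steps.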